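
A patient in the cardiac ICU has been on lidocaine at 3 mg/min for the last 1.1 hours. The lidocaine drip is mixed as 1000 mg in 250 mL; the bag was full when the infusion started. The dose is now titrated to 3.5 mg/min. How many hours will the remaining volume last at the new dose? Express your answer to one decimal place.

3.8 hours

Initial rate:
3 mg/min × 60 min/hr = 180 mg/hr
Concentration = 1000 mg ÷ 250 mL = 4 mg/mL
Rate = 180 mg/hr ÷ 4 mg/mL = 45 mL/hr
Volume infused so far = 45 mL/hr × 1.1 hr = 49.5 mL
Volume remaining = 250 − 49.5 = 200.5 mL
New rate:
3.5 mg/min × 60 min/hr = 210 mg/hr
Rate = 210 mg/hr ÷ 4 mg/mL = 52.5 mL/hr
Time remaining = 200.5 mL ÷ 52.5 mL/hr = 3.819048 hr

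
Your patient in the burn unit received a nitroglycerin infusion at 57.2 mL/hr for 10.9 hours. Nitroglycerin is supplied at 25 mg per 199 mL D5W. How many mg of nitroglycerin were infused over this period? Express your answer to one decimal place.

Concentration = 25 mg ÷ 199 mL = 0.1256281 mg/mL = 125.6281 mcg/mL
Drug rate = 57.2 mL/hr × 125.6281 mcg/mL = 7185.93 mcg/hr
Total = 7185.93 mcg/hr × 10.9 hr = 78326.63 mcg = 78.32663 mg

78.3 mg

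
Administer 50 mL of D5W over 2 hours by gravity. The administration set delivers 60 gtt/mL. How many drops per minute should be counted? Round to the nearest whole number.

50 mL ÷ (2 hr × 60 = 120 min) = 0.4166667 mL/min
0.4166667 mL/min × 60 gtt/mL = 25 gtt/min

25 gtt/min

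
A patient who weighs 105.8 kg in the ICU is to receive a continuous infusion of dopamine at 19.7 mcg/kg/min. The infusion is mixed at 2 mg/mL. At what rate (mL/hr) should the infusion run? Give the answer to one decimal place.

62.5 mL/hr

Dose = 19.7 mcg/kg/min × 105.8 kg = 2084.26 mcg/min
2084.26 mcg/min × 60 min/hr = 125055.6 mcg/hr
Concentration = 2 mg/mL = 2000 mcg/mL
Rate = 125055.6 mcg/hr ÷ 2000 mcg/mL = 62.5278 mL/hr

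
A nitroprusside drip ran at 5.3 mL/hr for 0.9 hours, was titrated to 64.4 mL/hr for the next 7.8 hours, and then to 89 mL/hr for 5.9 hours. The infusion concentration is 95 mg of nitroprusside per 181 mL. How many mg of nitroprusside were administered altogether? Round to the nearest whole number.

Concentration = 95 mg ÷ 181 mL = 0.5248619 mg/mL
Stage 1: 5.3 mL/hr × 0.9 hr = 4.77 mL → 4.77 mL × 0.5248619 mg/mL = 2.503591 mg
Stage 2: 64.4 mL/hr × 7.8 hr = 502.32 mL → 502.32 mL × 0.5248619 mg/mL = 263.6486 mg
Stage 3: 89 mL/hr × 5.9 hr = 525.1 mL → 525.1 mL × 0.5248619 mg/mL = 275.605 mg
Total = 2.503591 + 263.6486 + 275.605 = 541.7572 mg

542 mg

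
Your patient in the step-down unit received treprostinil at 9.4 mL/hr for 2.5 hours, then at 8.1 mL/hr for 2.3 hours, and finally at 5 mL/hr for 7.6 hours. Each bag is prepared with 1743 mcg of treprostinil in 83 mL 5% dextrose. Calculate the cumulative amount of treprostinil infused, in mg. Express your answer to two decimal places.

Concentration = 1743 mcg ÷ 83 mL = 21 mcg/mL
Stage 1: 9.4 mL/hr × 2.5 hr = 23.5 mL → 23.5 mL × 21 mcg/mL = 493.5 mcg
Stage 2: 8.1 mL/hr × 2.3 hr = 18.63 mL → 18.63 mL × 21 mcg/mL = 391.23 mcg
Stage 3: 5 mL/hr × 7.6 hr = 38 mL → 38 mL × 21 mcg/mL = 798 mcg
Total = 493.5 + 391.23 + 798 = 1682.73 mcg = 1.68273 mg

1.68 mg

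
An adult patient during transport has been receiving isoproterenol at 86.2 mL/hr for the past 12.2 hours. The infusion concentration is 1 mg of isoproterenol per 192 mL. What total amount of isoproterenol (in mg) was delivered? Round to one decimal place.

5.5 mg

Concentration = 1 mg ÷ 192 mL = 0.005208333 mg/mL = 5.208333 mcg/mL
Drug rate = 86.2 mL/hr × 5.208333 mcg/mL = 448.9583 mcg/hr
Total = 448.9583 mcg/hr × 12.2 hr = 5477.292 mcg = 5.477292 mg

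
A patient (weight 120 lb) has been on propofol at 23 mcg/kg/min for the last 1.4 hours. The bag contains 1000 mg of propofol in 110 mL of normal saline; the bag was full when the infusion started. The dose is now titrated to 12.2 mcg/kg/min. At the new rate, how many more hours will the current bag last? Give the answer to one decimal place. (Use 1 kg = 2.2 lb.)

22.4 hours

Initial rate:
Weight = 120 lb ÷ 2.2 lb/kg = 54.54545 kg
Dose = 23 mcg/kg/min × 54.54545 kg = 1254.545 mcg/min
1254.545 mcg/min × 60 min/hr = 75272.73 mcg/hr
Concentration = 1000 mg ÷ 110 mL = 9.090909 mg/mL = 9090.909 mcg/mL
Rate = 75272.73 mcg/hr ÷ 9090.909 mcg/mL = 8.28 mL/hr
Volume infused so far = 8.28 mL/hr × 1.4 hr = 11.592 mL
Volume remaining = 110 − 11.592 = 98.408 mL
New rate:
Dose = 12.2 mcg/kg/min × 54.54545 kg = 665.4545 mcg/min
665.4545 mcg/min × 60 min/hr = 39927.27 mcg/hr
Rate = 39927.27 mcg/hr ÷ 9090.909 mcg/mL = 4.392 mL/hr
Time remaining = 98.408 mL ÷ 4.392 mL/hr = 22.40619 hr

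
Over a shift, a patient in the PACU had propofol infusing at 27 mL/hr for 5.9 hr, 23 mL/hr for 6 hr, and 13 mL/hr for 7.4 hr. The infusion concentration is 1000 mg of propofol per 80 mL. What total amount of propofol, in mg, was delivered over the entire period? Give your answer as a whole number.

Concentration = 1000 mg ÷ 80 mL = 12.5 mg/mL
Stage 1: 27 mL/hr × 5.9 hr = 159.3 mL → 159.3 mL × 12.5 mg/mL = 1991.25 mg
Stage 2: 23 mL/hr × 6 hr = 138 mL → 138 mL × 12.5 mg/mL = 1725 mg
Stage 3: 13 mL/hr × 7.4 hr = 96.2 mL → 96.2 mL × 12.5 mg/mL = 1202.5 mg
Total = 1991.25 + 1725 + 1202.5 = 4918.75 mg

4919 mg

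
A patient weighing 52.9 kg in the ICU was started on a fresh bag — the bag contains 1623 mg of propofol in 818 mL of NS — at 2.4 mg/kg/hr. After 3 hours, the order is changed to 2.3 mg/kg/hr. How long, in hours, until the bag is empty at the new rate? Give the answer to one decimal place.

Initial rate:
Dose = 2.4 mg/kg/hr × 52.9 kg = 126.96 mg/hr
Concentration = 1623 mg ÷ 818 mL = 1.984108 mg/mL
Rate = 126.96 mg/hr ÷ 1.984108 mg/mL = 63.98847 mL/hr
Volume infused so far = 63.98847 mL/hr × 3 hr = 191.9654 mL
Volume remaining = 818 − 191.9654 = 626.0346 mL
New rate:
Dose = 2.3 mg/kg/hr × 52.9 kg = 121.67 mg/hr
Rate = 121.67 mg/hr ÷ 1.984108 mg/mL = 61.32228 mL/hr
Time remaining = 626.0346 mL ÷ 61.32228 mL/hr = 10.20893 hr

10.2 hours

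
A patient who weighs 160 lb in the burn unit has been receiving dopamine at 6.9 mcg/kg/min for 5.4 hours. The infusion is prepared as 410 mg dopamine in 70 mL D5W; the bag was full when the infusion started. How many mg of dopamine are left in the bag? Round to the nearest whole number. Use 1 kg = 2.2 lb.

247 mg

Weight = 160 lb ÷ 2.2 lb/kg = 72.72727 kg
Dose = 6.9 mcg/kg/min × 72.72727 kg = 501.8182 mcg/min
501.8182 mcg/min × 60 min/hr = 30109.09 mcg/hr
Concentration = 410 mg ÷ 70 mL = 5.857143 mg/mL = 5857.143 mcg/mL
Rate = 30109.09 mcg/hr ÷ 5857.143 mcg/mL = 5.140576 mL/hr
Volume infused = 5.140576 mL/hr × 5.4 hr = 27.75911 mL
Volume remaining = 70 − 27.75911 = 42.24089 mL
Drug remaining = 42.24089 mL × 5857.143 mcg/mL = 247410.9 mcg = 247.4109 mg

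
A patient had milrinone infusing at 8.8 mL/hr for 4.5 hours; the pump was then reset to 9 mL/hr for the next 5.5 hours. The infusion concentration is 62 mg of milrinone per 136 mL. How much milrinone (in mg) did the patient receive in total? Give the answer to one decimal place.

40.6 mg

Concentration = 62 mg ÷ 136 mL = 0.4558824 mg/mL
Stage 1: 8.8 mL/hr × 4.5 hr = 39.6 mL → 39.6 mL × 0.4558824 mg/mL = 18.05294 mg
Stage 2: 9 mL/hr × 5.5 hr = 49.5 mL → 49.5 mL × 0.4558824 mg/mL = 22.56618 mg
Total = 18.05294 + 22.56618 = 40.61912 mg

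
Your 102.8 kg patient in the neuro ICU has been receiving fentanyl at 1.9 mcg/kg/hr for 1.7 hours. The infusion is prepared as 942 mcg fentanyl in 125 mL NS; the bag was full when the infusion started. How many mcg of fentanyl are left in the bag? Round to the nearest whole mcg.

Dose = 1.9 mcg/kg/hr × 102.8 kg = 195.32 mcg/hr
Concentration = 942 mcg ÷ 125 mL = 7.536 mcg/mL
Rate = 195.32 mcg/hr ÷ 7.536 mcg/mL = 25.91826 mL/hr
Volume infused = 25.91826 mL/hr × 1.7 hr = 44.06104 mL
Volume remaining = 125 − 44.06104 = 80.93896 mL
Drug remaining = 80.93896 mL × 7.536 mcg/mL = 609.956 mcg

610 mcg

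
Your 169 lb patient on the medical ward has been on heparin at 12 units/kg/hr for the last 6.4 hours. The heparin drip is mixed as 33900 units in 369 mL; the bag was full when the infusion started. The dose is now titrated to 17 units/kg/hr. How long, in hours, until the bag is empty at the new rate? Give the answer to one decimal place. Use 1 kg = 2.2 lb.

Initial rate:
Weight = 169 lb ÷ 2.2 lb/kg = 76.81818 kg
Dose = 12 units/kg/hr × 76.81818 kg = 921.8182 units/hr
Concentration = 33900 units ÷ 369 mL = 91.86992 units/mL
Rate = 921.8182 units/hr ÷ 91.86992 units/mL = 10.03395 mL/hr
Volume infused so far = 10.03395 mL/hr × 6.4 hr = 64.21728 mL
Volume remaining = 369 − 64.21728 = 304.7827 mL
New rate:
Dose = 17 units/kg/hr × 76.81818 kg = 1305.909 units/hr
Rate = 1305.909 units/hr ÷ 91.86992 units/mL = 14.21476 mL/hr
Time remaining = 304.7827 mL ÷ 14.21476 mL/hr = 21.44128 hr

21.4 hours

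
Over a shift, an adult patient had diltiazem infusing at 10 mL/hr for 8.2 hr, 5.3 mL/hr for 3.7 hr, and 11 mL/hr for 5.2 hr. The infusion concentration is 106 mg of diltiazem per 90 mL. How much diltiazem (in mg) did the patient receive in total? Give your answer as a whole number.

187 mg

Concentration = 106 mg ÷ 90 mL = 1.177778 mg/mL
Stage 1: 10 mL/hr × 8.2 hr = 82 mL → 82 mL × 1.177778 mg/mL = 96.57778 mg
Stage 2: 5.3 mL/hr × 3.7 hr = 19.61 mL → 19.61 mL × 1.177778 mg/mL = 23.09622 mg
Stage 3: 11 mL/hr × 5.2 hr = 57.2 mL → 57.2 mL × 1.177778 mg/mL = 67.36889 mg
Total = 96.57778 + 23.09622 + 67.36889 = 187.0429 mg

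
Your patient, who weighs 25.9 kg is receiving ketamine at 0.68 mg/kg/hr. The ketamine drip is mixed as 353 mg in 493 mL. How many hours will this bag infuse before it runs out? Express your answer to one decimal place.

Dose = 0.68 mg/kg/hr × 25.9 kg = 17.612 mg/hr
Concentration = 353 mg ÷ 493 mL = 0.7160243 mg/mL
Rate = 17.612 mg/hr ÷ 0.7160243 mg/mL = 24.59693 mL/hr
Duration = 493 mL ÷ 24.59693 mL/hr = 20.04315 hr

20.0 hours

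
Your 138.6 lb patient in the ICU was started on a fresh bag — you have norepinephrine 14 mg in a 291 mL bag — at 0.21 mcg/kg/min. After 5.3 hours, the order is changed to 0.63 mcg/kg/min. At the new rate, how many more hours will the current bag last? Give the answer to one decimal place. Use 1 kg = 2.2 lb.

4.1 hours

Initial rate:
Weight = 138.6 lb ÷ 2.2 lb/kg = 63 kg
Dose = 0.21 mcg/kg/min × 63 kg = 13.23 mcg/min
13.23 mcg/min × 60 min/hr = 793.8 mcg/hr
Concentration = 14 mg ÷ 291 mL = 0.04810997 mg/mL = 48.10997 mcg/mL
Rate = 793.8 mcg/hr ÷ 48.10997 mcg/mL = 16.4997 mL/hr
Volume infused so far = 16.4997 mL/hr × 5.3 hr = 87.44841 mL
Volume remaining = 291 − 87.44841 = 203.5516 mL
New rate:
Dose = 0.63 mcg/kg/min × 63 kg = 39.69 mcg/min
39.69 mcg/min × 60 min/hr = 2381.4 mcg/hr
Rate = 2381.4 mcg/hr ÷ 48.10997 mcg/mL = 49.4991 mL/hr
Time remaining = 203.5516 mL ÷ 49.4991 mL/hr = 4.112228 hr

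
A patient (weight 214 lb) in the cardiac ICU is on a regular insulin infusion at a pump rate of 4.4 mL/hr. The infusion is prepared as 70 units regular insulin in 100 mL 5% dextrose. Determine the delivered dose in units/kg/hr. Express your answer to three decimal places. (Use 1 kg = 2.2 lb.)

0.032 units/kg/hr

Weight = 214 lb ÷ 2.2 lb/kg = 97.27273 kg
Concentration = 70 units ÷ 100 mL = 0.7 units/mL
Drug rate = 4.4 mL/hr × 0.7 units/mL = 3.08 units/hr
3.08 units/hr ÷ 97.27273 kg = 0.03166355 units/kg/hr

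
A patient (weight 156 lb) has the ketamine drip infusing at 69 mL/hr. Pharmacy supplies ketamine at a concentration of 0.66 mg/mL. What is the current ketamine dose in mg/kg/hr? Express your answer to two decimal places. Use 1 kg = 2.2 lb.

Weight = 156 lb ÷ 2.2 lb/kg = 70.90909 kg
Drug rate = 69 mL/hr × 0.66 mg/mL = 45.54 mg/hr
45.54 mg/hr ÷ 70.90909 kg = 0.6422308 mg/kg/hr

0.64 mg/kg/hr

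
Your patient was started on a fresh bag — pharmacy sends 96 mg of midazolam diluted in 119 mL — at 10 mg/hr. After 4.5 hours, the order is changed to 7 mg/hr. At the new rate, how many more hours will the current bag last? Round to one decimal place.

7.3 hours

Initial rate:
Concentration = 96 mg ÷ 119 mL = 0.8067227 mg/mL
Rate = 10 mg/hr ÷ 0.8067227 mg/mL = 12.39583 mL/hr
Volume infused so far = 12.39583 mL/hr × 4.5 hr = 55.78125 mL
Volume remaining = 119 − 55.78125 = 63.21875 mL
New rate:
Rate = 7 mg/hr ÷ 0.8067227 mg/mL = 8.677083 mL/hr
Time remaining = 63.21875 mL ÷ 8.677083 mL/hr = 7.285714 hr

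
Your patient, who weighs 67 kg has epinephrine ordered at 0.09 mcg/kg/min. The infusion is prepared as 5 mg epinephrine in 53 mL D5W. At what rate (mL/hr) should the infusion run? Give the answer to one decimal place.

Dose = 0.09 mcg/kg/min × 67 kg = 6.03 mcg/min
6.03 mcg/min × 60 min/hr = 361.8 mcg/hr
Concentration = 5 mg ÷ 53 mL = 0.09433962 mg/mL = 94.33962 mcg/mL
Rate = 361.8 mcg/hr ÷ 94.33962 mcg/mL = 3.83508 mL/hr

3.8 mL/hr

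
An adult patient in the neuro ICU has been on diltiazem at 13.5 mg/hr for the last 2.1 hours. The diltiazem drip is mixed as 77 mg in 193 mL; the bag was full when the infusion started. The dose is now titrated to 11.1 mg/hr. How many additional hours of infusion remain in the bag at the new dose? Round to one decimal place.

Initial rate:
Concentration = 77 mg ÷ 193 mL = 0.3989637 mg/mL
Rate = 13.5 mg/hr ÷ 0.3989637 mg/mL = 33.83766 mL/hr
Volume infused so far = 33.83766 mL/hr × 2.1 hr = 71.05909 mL
Volume remaining = 193 − 71.05909 = 121.9409 mL
New rate:
Rate = 11.1 mg/hr ÷ 0.3989637 mg/mL = 27.82208 mL/hr
Time remaining = 121.9409 mL ÷ 27.82208 mL/hr = 4.382883 hr

4.4 hours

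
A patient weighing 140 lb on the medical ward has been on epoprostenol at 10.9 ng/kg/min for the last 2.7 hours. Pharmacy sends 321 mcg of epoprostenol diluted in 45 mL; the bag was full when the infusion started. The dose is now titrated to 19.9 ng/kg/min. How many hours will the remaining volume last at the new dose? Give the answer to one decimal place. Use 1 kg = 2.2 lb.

Initial rate:
Weight = 140 lb ÷ 2.2 lb/kg = 63.63636 kg
Dose = 10.9 ng/kg/min × 63.63636 kg = 693.6364 ng/min
693.6364 ng/min × 60 min/hr = 41618.18 ng/hr
Concentration = 321 mcg ÷ 45 mL = 7.133333 mcg/mL = 7133.333 ng/mL
Rate = 41618.18 ng/hr ÷ 7133.333 ng/mL = 5.834325 mL/hr
Volume infused so far = 5.834325 mL/hr × 2.7 hr = 15.75268 mL
Volume remaining = 45 − 15.75268 = 29.24732 mL
New rate:
Dose = 19.9 ng/kg/min × 63.63636 kg = 1266.364 ng/min
1266.364 ng/min × 60 min/hr = 75981.82 ng/hr
Rate = 75981.82 ng/hr ÷ 7133.333 ng/mL = 10.65166 mL/hr
Time remaining = 29.24732 mL ÷ 10.65166 mL/hr = 2.7458 hr

2.7 hours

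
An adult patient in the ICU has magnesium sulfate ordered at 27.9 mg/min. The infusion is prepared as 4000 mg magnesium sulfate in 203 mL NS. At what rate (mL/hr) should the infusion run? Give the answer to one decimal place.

27.9 mg/min × 60 min/hr = 1674 mg/hr
Concentration = 4000 mg ÷ 203 mL = 19.70443 mg/mL
Rate = 1674 mg/hr ÷ 19.70443 mg/mL = 84.9555 mL/hr

85.0 mL/hr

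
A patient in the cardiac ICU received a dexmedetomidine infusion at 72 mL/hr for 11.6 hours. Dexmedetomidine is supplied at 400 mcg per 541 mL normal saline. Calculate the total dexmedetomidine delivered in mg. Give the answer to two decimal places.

0.62 mg

Concentration = 400 mcg ÷ 541 mL = 0.7393715 mcg/mL
Drug rate = 72 mL/hr × 0.7393715 mcg/mL = 53.23475 mcg/hr
Total = 53.23475 mcg/hr × 11.6 hr = 617.5231 mcg = 0.6175231 mg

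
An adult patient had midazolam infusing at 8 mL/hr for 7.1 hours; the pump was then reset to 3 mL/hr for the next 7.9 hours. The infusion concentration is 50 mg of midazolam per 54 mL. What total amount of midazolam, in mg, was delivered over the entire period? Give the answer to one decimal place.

Concentration = 50 mg ÷ 54 mL = 0.9259259 mg/mL
Stage 1: 8 mL/hr × 7.1 hr = 56.8 mL → 56.8 mL × 0.9259259 mg/mL = 52.59259 mg
Stage 2: 3 mL/hr × 7.9 hr = 23.7 mL → 23.7 mL × 0.9259259 mg/mL = 21.94444 mg
Total = 52.59259 + 21.94444 = 74.53704 mg

74.5 mg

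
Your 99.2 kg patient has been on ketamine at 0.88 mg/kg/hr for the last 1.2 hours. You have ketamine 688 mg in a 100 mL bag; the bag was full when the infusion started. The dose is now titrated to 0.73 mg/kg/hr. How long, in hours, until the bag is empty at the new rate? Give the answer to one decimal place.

8.1 hours

Initial rate:
Dose = 0.88 mg/kg/hr × 99.2 kg = 87.296 mg/hr
Concentration = 688 mg ÷ 100 mL = 6.88 mg/mL
Rate = 87.296 mg/hr ÷ 6.88 mg/mL = 12.68837 mL/hr
Volume infused so far = 12.68837 mL/hr × 1.2 hr = 15.22605 mL
Volume remaining = 100 − 15.22605 = 84.77395 mL
New rate:
Dose = 0.73 mg/kg/hr × 99.2 kg = 72.416 mg/hr
Rate = 72.416 mg/hr ÷ 6.88 mg/mL = 10.52558 mL/hr
Time remaining = 84.77395 mL ÷ 10.52558 mL/hr = 8.054087 hr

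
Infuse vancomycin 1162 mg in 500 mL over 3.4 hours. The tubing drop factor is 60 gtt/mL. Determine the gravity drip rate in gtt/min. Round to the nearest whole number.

500 mL ÷ (3.4 hr × 60 = 204 min) = 2.45098 mL/min
2.45098 mL/min × 60 gtt/mL = 147.0588 gtt/min

147 gtt/min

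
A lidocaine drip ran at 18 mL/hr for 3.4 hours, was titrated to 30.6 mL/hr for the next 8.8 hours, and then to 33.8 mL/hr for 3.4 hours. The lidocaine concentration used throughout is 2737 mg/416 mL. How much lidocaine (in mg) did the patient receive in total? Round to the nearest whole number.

2930 mg

Concentration = 2737 mg ÷ 416 mL = 6.579327 mg/mL
Stage 1: 18 mL/hr × 3.4 hr = 61.2 mL → 61.2 mL × 6.579327 mg/mL = 402.6548 mg
Stage 2: 30.6 mL/hr × 8.8 hr = 269.28 mL → 269.28 mL × 6.579327 mg/mL = 1771.681 mg
Stage 3: 33.8 mL/hr × 3.4 hr = 114.92 mL → 114.92 mL × 6.579327 mg/mL = 756.0962 mg
Total = 402.6548 + 1771.681 + 756.0962 = 2930.432 mg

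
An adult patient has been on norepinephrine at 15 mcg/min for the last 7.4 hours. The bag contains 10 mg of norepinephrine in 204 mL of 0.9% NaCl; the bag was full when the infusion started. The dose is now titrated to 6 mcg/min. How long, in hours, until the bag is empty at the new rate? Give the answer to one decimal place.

9.3 hours

Initial rate:
15 mcg/min × 60 min/hr = 900 mcg/hr
Concentration = 10 mg ÷ 204 mL = 0.04901961 mg/mL = 49.01961 mcg/mL
Rate = 900 mcg/hr ÷ 49.01961 mcg/mL = 18.36 mL/hr
Volume infused so far = 18.36 mL/hr × 7.4 hr = 135.864 mL
Volume remaining = 204 − 135.864 = 68.136 mL
New rate:
6 mcg/min × 60 min/hr = 360 mcg/hr
Rate = 360 mcg/hr ÷ 49.01961 mcg/mL = 7.344 mL/hr
Time remaining = 68.136 mL ÷ 7.344 mL/hr = 9.277778 hr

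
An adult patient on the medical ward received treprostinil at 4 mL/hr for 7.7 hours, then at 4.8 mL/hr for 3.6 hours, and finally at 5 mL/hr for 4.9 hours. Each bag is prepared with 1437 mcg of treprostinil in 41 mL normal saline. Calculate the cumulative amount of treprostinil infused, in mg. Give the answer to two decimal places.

Concentration = 1437 mcg ÷ 41 mL = 35.04878 mcg/mL
Stage 1: 4 mL/hr × 7.7 hr = 30.8 mL → 30.8 mL × 35.04878 mcg/mL = 1079.502 mcg
Stage 2: 4.8 mL/hr × 3.6 hr = 17.28 mL → 17.28 mL × 35.04878 mcg/mL = 605.6429 mcg
Stage 3: 5 mL/hr × 4.9 hr = 24.5 mL → 24.5 mL × 35.04878 mcg/mL = 858.6951 mcg
Total = 1079.502 + 605.6429 + 858.6951 = 2543.84 mcg = 2.54384 mg

2.54 mg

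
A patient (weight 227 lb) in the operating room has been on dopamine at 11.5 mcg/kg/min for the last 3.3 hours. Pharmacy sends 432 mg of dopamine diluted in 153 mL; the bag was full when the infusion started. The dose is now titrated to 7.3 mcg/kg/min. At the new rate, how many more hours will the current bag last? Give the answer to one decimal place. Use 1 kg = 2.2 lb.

4.4 hours

Initial rate:
Weight = 227 lb ÷ 2.2 lb/kg = 103.1818 kg
Dose = 11.5 mcg/kg/min × 103.1818 kg = 1186.591 mcg/min
1186.591 mcg/min × 60 min/hr = 71195.45 mcg/hr
Concentration = 432 mg ÷ 153 mL = 2.823529 mg/mL = 2823.529 mcg/mL
Rate = 71195.45 mcg/hr ÷ 2823.529 mcg/mL = 25.21506 mL/hr
Volume infused so far = 25.21506 mL/hr × 3.3 hr = 83.20969 mL
Volume remaining = 153 − 83.20969 = 69.79031 mL
New rate:
Dose = 7.3 mcg/kg/min × 103.1818 kg = 753.2273 mcg/min
753.2273 mcg/min × 60 min/hr = 45193.64 mcg/hr
Rate = 45193.64 mcg/hr ÷ 2823.529 mcg/mL = 16.00608 mL/hr
Time remaining = 69.79031 mL ÷ 16.00608 mL/hr = 4.360238 hr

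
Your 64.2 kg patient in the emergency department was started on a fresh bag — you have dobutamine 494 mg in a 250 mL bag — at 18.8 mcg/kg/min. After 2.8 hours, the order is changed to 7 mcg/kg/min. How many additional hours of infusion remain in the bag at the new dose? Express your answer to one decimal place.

Initial rate:
Dose = 18.8 mcg/kg/min × 64.2 kg = 1206.96 mcg/min
1206.96 mcg/min × 60 min/hr = 72417.6 mcg/hr
Concentration = 494 mg ÷ 250 mL = 1.976 mg/mL = 1976 mcg/mL
Rate = 72417.6 mcg/hr ÷ 1976 mcg/mL = 36.64858 mL/hr
Volume infused so far = 36.64858 mL/hr × 2.8 hr = 102.616 mL
Volume remaining = 250 − 102.616 = 147.384 mL
New rate:
Dose = 7 mcg/kg/min × 64.2 kg = 449.4 mcg/min
449.4 mcg/min × 60 min/hr = 26964 mcg/hr
Rate = 26964 mcg/hr ÷ 1976 mcg/mL = 13.64575 mL/hr
Time remaining = 147.384 mL ÷ 13.64575 mL/hr = 10.80072 hr

10.8 hours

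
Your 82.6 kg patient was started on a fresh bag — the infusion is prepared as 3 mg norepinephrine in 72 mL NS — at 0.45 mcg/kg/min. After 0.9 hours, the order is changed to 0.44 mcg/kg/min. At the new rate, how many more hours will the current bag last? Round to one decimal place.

Initial rate:
Dose = 0.45 mcg/kg/min × 82.6 kg = 37.17 mcg/min
37.17 mcg/min × 60 min/hr = 2230.2 mcg/hr
Concentration = 3 mg ÷ 72 mL = 0.04166667 mg/mL = 41.66667 mcg/mL
Rate = 2230.2 mcg/hr ÷ 41.66667 mcg/mL = 53.5248 mL/hr
Volume infused so far = 53.5248 mL/hr × 0.9 hr = 48.17232 mL
Volume remaining = 72 − 48.17232 = 23.82768 mL
New rate:
Dose = 0.44 mcg/kg/min × 82.6 kg = 36.344 mcg/min
36.344 mcg/min × 60 min/hr = 2180.64 mcg/hr
Rate = 2180.64 mcg/hr ÷ 41.66667 mcg/mL = 52.33536 mL/hr
Time remaining = 23.82768 mL ÷ 52.33536 mL/hr = 0.4552884 hr

0.5 hours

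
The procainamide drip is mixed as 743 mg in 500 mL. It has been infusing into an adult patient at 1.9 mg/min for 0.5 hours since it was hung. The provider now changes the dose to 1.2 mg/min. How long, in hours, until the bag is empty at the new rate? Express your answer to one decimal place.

9.5 hours

Initial rate:
1.9 mg/min × 60 min/hr = 114 mg/hr
Concentration = 743 mg ÷ 500 mL = 1.486 mg/mL
Rate = 114 mg/hr ÷ 1.486 mg/mL = 76.71602 mL/hr
Volume infused so far = 76.71602 mL/hr × 0.5 hr = 38.35801 mL
Volume remaining = 500 − 38.35801 = 461.642 mL
New rate:
1.2 mg/min × 60 min/hr = 72 mg/hr
Rate = 72 mg/hr ÷ 1.486 mg/mL = 48.45222 mL/hr
Time remaining = 461.642 mL ÷ 48.45222 mL/hr = 9.527778 hr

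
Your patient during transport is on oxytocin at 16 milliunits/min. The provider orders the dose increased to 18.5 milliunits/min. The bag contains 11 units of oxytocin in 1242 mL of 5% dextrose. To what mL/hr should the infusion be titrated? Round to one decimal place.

125.3 mL/hr

18.5 milliunits/min × 60 min/hr = 1110 milliunits/hr
Concentration = 11 units ÷ 1242 mL = 0.008856683 units/mL = 8.856683 milliunits/mL
Rate = 1110 milliunits/hr ÷ 8.856683 milliunits/mL = 125.3291 mL/hr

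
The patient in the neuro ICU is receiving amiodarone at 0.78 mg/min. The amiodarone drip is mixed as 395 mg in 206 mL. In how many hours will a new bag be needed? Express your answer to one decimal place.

0.78 mg/min × 60 min/hr = 46.8 mg/hr
Concentration = 395 mg ÷ 206 mL = 1.917476 mg/mL
Rate = 46.8 mg/hr ÷ 1.917476 mg/mL = 24.40709 mL/hr
Duration = 206 mL ÷ 24.40709 mL/hr = 8.440171 hr

8.4 hours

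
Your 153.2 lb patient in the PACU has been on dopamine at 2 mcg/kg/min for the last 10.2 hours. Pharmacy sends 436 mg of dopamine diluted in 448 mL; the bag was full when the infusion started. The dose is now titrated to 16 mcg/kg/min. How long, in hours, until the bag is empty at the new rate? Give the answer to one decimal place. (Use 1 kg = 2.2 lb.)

5.2 hours

Initial rate:
Weight = 153.2 lb ÷ 2.2 lb/kg = 69.63636 kg
Dose = 2 mcg/kg/min × 69.63636 kg = 139.2727 mcg/min
139.2727 mcg/min × 60 min/hr = 8356.364 mcg/hr
Concentration = 436 mg ÷ 448 mL = 0.9732143 mg/mL = 973.2143 mcg/mL
Rate = 8356.364 mcg/hr ÷ 973.2143 mcg/mL = 8.586355 mL/hr
Volume infused so far = 8.586355 mL/hr × 10.2 hr = 87.58082 mL
Volume remaining = 448 − 87.58082 = 360.4192 mL
New rate:
Dose = 16 mcg/kg/min × 69.63636 kg = 1114.182 mcg/min
1114.182 mcg/min × 60 min/hr = 66850.91 mcg/hr
Rate = 66850.91 mcg/hr ÷ 973.2143 mcg/mL = 68.69084 mL/hr
Time remaining = 360.4192 mL ÷ 68.69084 mL/hr = 5.246976 hr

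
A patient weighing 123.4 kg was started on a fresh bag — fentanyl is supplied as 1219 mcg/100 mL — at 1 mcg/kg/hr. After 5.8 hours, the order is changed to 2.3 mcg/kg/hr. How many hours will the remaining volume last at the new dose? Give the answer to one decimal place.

Initial rate:
Dose = 1 mcg/kg/hr × 123.4 kg = 123.4 mcg/hr
Concentration = 1219 mcg ÷ 100 mL = 12.19 mcg/mL
Rate = 123.4 mcg/hr ÷ 12.19 mcg/mL = 10.12305 mL/hr
Volume infused so far = 10.12305 mL/hr × 5.8 hr = 58.7137 mL
Volume remaining = 100 − 58.7137 = 41.2863 mL
New rate:
Dose = 2.3 mcg/kg/hr × 123.4 kg = 283.82 mcg/hr
Rate = 283.82 mcg/hr ÷ 12.19 mcg/mL = 23.28302 mL/hr
Time remaining = 41.2863 mL ÷ 23.28302 mL/hr = 1.773237 hr

1.8 hours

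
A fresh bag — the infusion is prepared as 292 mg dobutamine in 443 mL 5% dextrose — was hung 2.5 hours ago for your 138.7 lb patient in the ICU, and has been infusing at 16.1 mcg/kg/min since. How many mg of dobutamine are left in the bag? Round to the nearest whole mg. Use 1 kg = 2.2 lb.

Weight = 138.7 lb ÷ 2.2 lb/kg = 63.04545 kg
Dose = 16.1 mcg/kg/min × 63.04545 kg = 1015.032 mcg/min
1015.032 mcg/min × 60 min/hr = 60901.91 mcg/hr
Concentration = 292 mg ÷ 443 mL = 0.6591422 mg/mL = 659.1422 mcg/mL
Rate = 60901.91 mcg/hr ÷ 659.1422 mcg/mL = 92.3957 mL/hr
Volume infused = 92.3957 mL/hr × 2.5 hr = 230.9893 mL
Volume remaining = 443 − 230.9893 = 212.0107 mL
Drug remaining = 212.0107 mL × 659.1422 mcg/mL = 139745.2 mcg = 139.7452 mg

140 mg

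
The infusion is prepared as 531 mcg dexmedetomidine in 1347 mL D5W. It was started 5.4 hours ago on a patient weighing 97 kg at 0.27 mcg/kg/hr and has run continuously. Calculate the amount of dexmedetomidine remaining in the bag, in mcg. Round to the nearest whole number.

390 mcg

Dose = 0.27 mcg/kg/hr × 97 kg = 26.19 mcg/hr
Concentration = 531 mcg ÷ 1347 mL = 0.3942094 mcg/mL
Rate = 26.19 mcg/hr ÷ 0.3942094 mcg/mL = 66.43678 mL/hr
Volume infused = 66.43678 mL/hr × 5.4 hr = 358.7586 mL
Volume remaining = 1347 − 358.7586 = 988.2414 mL
Drug remaining = 988.2414 mL × 0.3942094 mcg/mL = 389.574 mcg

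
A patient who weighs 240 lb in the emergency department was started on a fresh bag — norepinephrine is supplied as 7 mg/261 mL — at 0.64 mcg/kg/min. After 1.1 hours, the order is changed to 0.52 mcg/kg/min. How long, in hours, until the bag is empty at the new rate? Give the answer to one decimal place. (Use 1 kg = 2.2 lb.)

0.7 hours

Initial rate:
Weight = 240 lb ÷ 2.2 lb/kg = 109.0909 kg
Dose = 0.64 mcg/kg/min × 109.0909 kg = 69.81818 mcg/min
69.81818 mcg/min × 60 min/hr = 4189.091 mcg/hr
Concentration = 7 mg ÷ 261 mL = 0.02681992 mg/mL = 26.81992 mcg/mL
Rate = 4189.091 mcg/hr ÷ 26.81992 mcg/mL = 156.1932 mL/hr
Volume infused so far = 156.1932 mL/hr × 1.1 hr = 171.8126 mL
Volume remaining = 261 − 171.8126 = 89.18743 mL
New rate:
Dose = 0.52 mcg/kg/min × 109.0909 kg = 56.72727 mcg/min
56.72727 mcg/min × 60 min/hr = 3403.636 mcg/hr
Rate = 3403.636 mcg/hr ÷ 26.81992 mcg/mL = 126.907 mL/hr
Time remaining = 89.18743 mL ÷ 126.907 mL/hr = 0.7027778 hr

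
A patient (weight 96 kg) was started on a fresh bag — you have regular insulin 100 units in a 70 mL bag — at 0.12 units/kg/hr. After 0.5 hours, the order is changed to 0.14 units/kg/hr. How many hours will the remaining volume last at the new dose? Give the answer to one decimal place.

Initial rate:
Dose = 0.12 units/kg/hr × 96 kg = 11.52 units/hr
Concentration = 100 units ÷ 70 mL = 1.428571 units/mL
Rate = 11.52 units/hr ÷ 1.428571 units/mL = 8.064 mL/hr
Volume infused so far = 8.064 mL/hr × 0.5 hr = 4.032 mL
Volume remaining = 70 − 4.032 = 65.968 mL
New rate:
Dose = 0.14 units/kg/hr × 96 kg = 13.44 units/hr
Rate = 13.44 units/hr ÷ 1.428571 units/mL = 9.408 mL/hr
Time remaining = 65.968 mL ÷ 9.408 mL/hr = 7.011905 hr

7.0 hours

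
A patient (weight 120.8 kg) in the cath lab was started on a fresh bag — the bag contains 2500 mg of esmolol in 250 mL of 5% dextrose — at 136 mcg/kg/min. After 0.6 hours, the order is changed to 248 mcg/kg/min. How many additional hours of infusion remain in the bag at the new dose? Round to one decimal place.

Initial rate:
Dose = 136 mcg/kg/min × 120.8 kg = 16428.8 mcg/min
16428.8 mcg/min × 60 min/hr = 985728 mcg/hr
Concentration = 2500 mg ÷ 250 mL = 10 mg/mL = 10000 mcg/mL
Rate = 985728 mcg/hr ÷ 10000 mcg/mL = 98.5728 mL/hr
Volume infused so far = 98.5728 mL/hr × 0.6 hr = 59.14368 mL
Volume remaining = 250 − 59.14368 = 190.8563 mL
New rate:
Dose = 248 mcg/kg/min × 120.8 kg = 29958.4 mcg/min
29958.4 mcg/min × 60 min/hr = 1797504 mcg/hr
Rate = 1797504 mcg/hr ÷ 10000 mcg/mL = 179.7504 mL/hr
Time remaining = 190.8563 mL ÷ 179.7504 mL/hr = 1.061785 hr

1.1 hours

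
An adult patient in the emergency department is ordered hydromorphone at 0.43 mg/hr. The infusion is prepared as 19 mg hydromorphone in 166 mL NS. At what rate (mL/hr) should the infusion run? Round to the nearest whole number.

Concentration = 19 mg ÷ 166 mL = 0.1144578 mg/mL
Rate = 0.43 mg/hr ÷ 0.1144578 mg/mL = 3.756842 mL/hr

4 mL/hr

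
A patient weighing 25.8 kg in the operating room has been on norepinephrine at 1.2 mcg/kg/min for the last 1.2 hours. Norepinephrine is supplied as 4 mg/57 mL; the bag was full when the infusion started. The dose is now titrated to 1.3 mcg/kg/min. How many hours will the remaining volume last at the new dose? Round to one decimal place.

Initial rate:
Dose = 1.2 mcg/kg/min × 25.8 kg = 30.96 mcg/min
30.96 mcg/min × 60 min/hr = 1857.6 mcg/hr
Concentration = 4 mg ÷ 57 mL = 0.07017544 mg/mL = 70.17544 mcg/mL
Rate = 1857.6 mcg/hr ÷ 70.17544 mcg/mL = 26.4708 mL/hr
Volume infused so far = 26.4708 mL/hr × 1.2 hr = 31.76496 mL
Volume remaining = 57 − 31.76496 = 25.23504 mL
New rate:
Dose = 1.3 mcg/kg/min × 25.8 kg = 33.54 mcg/min
33.54 mcg/min × 60 min/hr = 2012.4 mcg/hr
Rate = 2012.4 mcg/hr ÷ 70.17544 mcg/mL = 28.6767 mL/hr
Time remaining = 25.23504 mL ÷ 28.6767 mL/hr = 0.8799841 hr

0.9 hours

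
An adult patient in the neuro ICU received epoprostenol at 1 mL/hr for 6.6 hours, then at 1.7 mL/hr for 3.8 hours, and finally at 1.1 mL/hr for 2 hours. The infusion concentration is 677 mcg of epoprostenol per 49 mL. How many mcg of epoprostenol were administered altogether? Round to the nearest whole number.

211 mcg

Concentration = 677 mcg ÷ 49 mL = 13.81633 mcg/mL
Stage 1: 1 mL/hr × 6.6 hr = 6.6 mL → 6.6 mL × 13.81633 mcg/mL = 91.18776 mcg
Stage 2: 1.7 mL/hr × 3.8 hr = 6.46 mL → 6.46 mL × 13.81633 mcg/mL = 89.25347 mcg
Stage 3: 1.1 mL/hr × 2 hr = 2.2 mL → 2.2 mL × 13.81633 mcg/mL = 30.39592 mcg
Total = 91.18776 + 89.25347 + 30.39592 = 210.8371 mcg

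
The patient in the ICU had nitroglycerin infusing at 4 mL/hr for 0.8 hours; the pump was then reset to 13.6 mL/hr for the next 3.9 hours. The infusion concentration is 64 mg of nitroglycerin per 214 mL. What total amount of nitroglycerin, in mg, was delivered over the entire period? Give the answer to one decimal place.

Concentration = 64 mg ÷ 214 mL = 0.2990654 mg/mL
Stage 1: 4 mL/hr × 0.8 hr = 3.2 mL → 3.2 mL × 0.2990654 mg/mL = 0.9570093 mg
Stage 2: 13.6 mL/hr × 3.9 hr = 53.04 mL → 53.04 mL × 0.2990654 mg/mL = 15.86243 mg
Total = 0.9570093 + 15.86243 = 16.81944 mg

16.8 mg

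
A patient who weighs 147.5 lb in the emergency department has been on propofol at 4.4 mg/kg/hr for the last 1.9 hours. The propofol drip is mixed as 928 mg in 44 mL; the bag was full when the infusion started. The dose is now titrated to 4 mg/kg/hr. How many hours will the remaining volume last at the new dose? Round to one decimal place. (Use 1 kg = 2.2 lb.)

1.4 hours

Initial rate:
Weight = 147.5 lb ÷ 2.2 lb/kg = 67.04545 kg
Dose = 4.4 mg/kg/hr × 67.04545 kg = 295 mg/hr
Concentration = 928 mg ÷ 44 mL = 21.09091 mg/mL
Rate = 295 mg/hr ÷ 21.09091 mg/mL = 13.98707 mL/hr
Volume infused so far = 13.98707 mL/hr × 1.9 hr = 26.57543 mL
Volume remaining = 44 − 26.57543 = 17.42457 mL
New rate:
Dose = 4 mg/kg/hr × 67.04545 kg = 268.1818 mg/hr
Rate = 268.1818 mg/hr ÷ 21.09091 mg/mL = 12.71552 mL/hr
Time remaining = 17.42457 mL ÷ 12.71552 mL/hr = 1.370339 hr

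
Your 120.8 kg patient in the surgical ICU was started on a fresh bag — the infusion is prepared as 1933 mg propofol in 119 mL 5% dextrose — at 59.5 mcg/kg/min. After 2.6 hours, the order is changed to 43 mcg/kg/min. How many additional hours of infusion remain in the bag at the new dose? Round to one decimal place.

2.6 hours

Initial rate:
Dose = 59.5 mcg/kg/min × 120.8 kg = 7187.6 mcg/min
7187.6 mcg/min × 60 min/hr = 431256 mcg/hr
Concentration = 1933 mg ÷ 119 mL = 16.2437 mg/mL = 16243.7 mcg/mL
Rate = 431256 mcg/hr ÷ 16243.7 mcg/mL = 26.54913 mL/hr
Volume infused so far = 26.54913 mL/hr × 2.6 hr = 69.02773 mL
Volume remaining = 119 − 69.02773 = 49.97227 mL
New rate:
Dose = 43 mcg/kg/min × 120.8 kg = 5194.4 mcg/min
5194.4 mcg/min × 60 min/hr = 311664 mcg/hr
Rate = 311664 mcg/hr ÷ 16243.7 mcg/mL = 19.18676 mL/hr
Time remaining = 49.97227 mL ÷ 19.18676 mL/hr = 2.604518 hr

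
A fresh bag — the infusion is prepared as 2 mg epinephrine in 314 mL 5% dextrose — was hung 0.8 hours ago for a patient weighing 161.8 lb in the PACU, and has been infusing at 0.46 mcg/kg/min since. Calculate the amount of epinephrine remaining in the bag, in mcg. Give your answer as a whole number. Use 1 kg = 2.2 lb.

Weight = 161.8 lb ÷ 2.2 lb/kg = 73.54545 kg
Dose = 0.46 mcg/kg/min × 73.54545 kg = 33.83091 mcg/min
33.83091 mcg/min × 60 min/hr = 2029.855 mcg/hr
Concentration = 2 mg ÷ 314 mL = 0.006369427 mg/mL = 6.369427 mcg/mL
Rate = 2029.855 mcg/hr ÷ 6.369427 mcg/mL = 318.6872 mL/hr
Volume infused = 318.6872 mL/hr × 0.8 hr = 254.9497 mL
Volume remaining = 314 − 254.9497 = 59.05027 mL
Drug remaining = 59.05027 mL × 6.369427 mcg/mL = 376.1164 mcg

376 mcg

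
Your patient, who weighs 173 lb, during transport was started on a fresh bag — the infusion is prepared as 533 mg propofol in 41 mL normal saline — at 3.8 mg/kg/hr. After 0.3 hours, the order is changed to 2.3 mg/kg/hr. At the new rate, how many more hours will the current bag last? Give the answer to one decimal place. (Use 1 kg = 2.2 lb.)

2.5 hours

Initial rate:
Weight = 173 lb ÷ 2.2 lb/kg = 78.63636 kg
Dose = 3.8 mg/kg/hr × 78.63636 kg = 298.8182 mg/hr
Concentration = 533 mg ÷ 41 mL = 13 mg/mL
Rate = 298.8182 mg/hr ÷ 13 mg/mL = 22.98601 mL/hr
Volume infused so far = 22.98601 mL/hr × 0.3 hr = 6.895804 mL
Volume remaining = 41 − 6.895804 = 34.1042 mL
New rate:
Dose = 2.3 mg/kg/hr × 78.63636 kg = 180.8636 mg/hr
Rate = 180.8636 mg/hr ÷ 13 mg/mL = 13.91259 mL/hr
Time remaining = 34.1042 mL ÷ 13.91259 mL/hr = 2.451319 hr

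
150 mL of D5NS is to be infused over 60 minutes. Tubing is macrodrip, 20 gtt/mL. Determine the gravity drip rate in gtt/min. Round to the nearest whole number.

150 mL ÷ (60 min) = 2.5 mL/min
2.5 mL/min × 20 gtt/mL = 50 gtt/min

50 gtt/min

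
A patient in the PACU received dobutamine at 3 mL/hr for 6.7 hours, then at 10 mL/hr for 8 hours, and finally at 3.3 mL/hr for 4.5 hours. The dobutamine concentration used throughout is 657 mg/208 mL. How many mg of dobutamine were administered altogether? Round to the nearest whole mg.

Concentration = 657 mg ÷ 208 mL = 3.158654 mg/mL
Stage 1: 3 mL/hr × 6.7 hr = 20.1 mL → 20.1 mL × 3.158654 mg/mL = 63.48894 mg
Stage 2: 10 mL/hr × 8 hr = 80 mL → 80 mL × 3.158654 mg/mL = 252.6923 mg
Stage 3: 3.3 mL/hr × 4.5 hr = 14.85 mL → 14.85 mL × 3.158654 mg/mL = 46.90601 mg
Total = 63.48894 + 252.6923 + 46.90601 = 363.0873 mg

363 mg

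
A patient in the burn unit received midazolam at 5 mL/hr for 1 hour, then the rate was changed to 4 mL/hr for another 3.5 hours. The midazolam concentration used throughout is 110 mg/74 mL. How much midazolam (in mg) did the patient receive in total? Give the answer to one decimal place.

28.2 mg

Concentration = 110 mg ÷ 74 mL = 1.486486 mg/mL
Stage 1: 5 mL/hr × 1 hr = 5 mL → 5 mL × 1.486486 mg/mL = 7.432432 mg
Stage 2: 4 mL/hr × 3.5 hr = 14 mL → 14 mL × 1.486486 mg/mL = 20.81081 mg
Total = 7.432432 + 20.81081 = 28.24324 mg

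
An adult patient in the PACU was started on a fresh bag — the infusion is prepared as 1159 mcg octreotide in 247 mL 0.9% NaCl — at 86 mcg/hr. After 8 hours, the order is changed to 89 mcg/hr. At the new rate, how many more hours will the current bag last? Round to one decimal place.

Initial rate:
Concentration = 1159 mcg ÷ 247 mL = 4.692308 mcg/mL
Rate = 86 mcg/hr ÷ 4.692308 mcg/mL = 18.32787 mL/hr
Volume infused so far = 18.32787 mL/hr × 8 hr = 146.623 mL
Volume remaining = 247 − 146.623 = 100.377 mL
New rate:
Rate = 89 mcg/hr ÷ 4.692308 mcg/mL = 18.96721 mL/hr
Time remaining = 100.377 mL ÷ 18.96721 mL/hr = 5.292135 hr

5.3 hours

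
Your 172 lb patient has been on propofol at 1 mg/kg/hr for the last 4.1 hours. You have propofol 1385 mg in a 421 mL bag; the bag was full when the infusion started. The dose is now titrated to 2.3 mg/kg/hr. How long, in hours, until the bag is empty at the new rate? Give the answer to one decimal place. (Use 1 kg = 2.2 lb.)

Initial rate:
Weight = 172 lb ÷ 2.2 lb/kg = 78.18182 kg
Dose = 1 mg/kg/hr × 78.18182 kg = 78.18182 mg/hr
Concentration = 1385 mg ÷ 421 mL = 3.289786 mg/mL
Rate = 78.18182 mg/hr ÷ 3.289786 mg/mL = 23.76501 mL/hr
Volume infused so far = 23.76501 mL/hr × 4.1 hr = 97.43656 mL
Volume remaining = 421 − 97.43656 = 323.5634 mL
New rate:
Dose = 2.3 mg/kg/hr × 78.18182 kg = 179.8182 mg/hr
Rate = 179.8182 mg/hr ÷ 3.289786 mg/mL = 54.65953 mL/hr
Time remaining = 323.5634 mL ÷ 54.65953 mL/hr = 5.919616 hr

5.9 hours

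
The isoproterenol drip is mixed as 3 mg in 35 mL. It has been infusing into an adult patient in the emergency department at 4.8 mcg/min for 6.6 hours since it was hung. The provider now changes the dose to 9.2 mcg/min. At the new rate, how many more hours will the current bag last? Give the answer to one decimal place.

2.0 hours

Initial rate:
4.8 mcg/min × 60 min/hr = 288 mcg/hr
Concentration = 3 mg ÷ 35 mL = 0.08571429 mg/mL = 85.71429 mcg/mL
Rate = 288 mcg/hr ÷ 85.71429 mcg/mL = 3.36 mL/hr
Volume infused so far = 3.36 mL/hr × 6.6 hr = 22.176 mL
Volume remaining = 35 − 22.176 = 12.824 mL
New rate:
9.2 mcg/min × 60 min/hr = 552 mcg/hr
Rate = 552 mcg/hr ÷ 85.71429 mcg/mL = 6.44 mL/hr
Time remaining = 12.824 mL ÷ 6.44 mL/hr = 1.991304 hr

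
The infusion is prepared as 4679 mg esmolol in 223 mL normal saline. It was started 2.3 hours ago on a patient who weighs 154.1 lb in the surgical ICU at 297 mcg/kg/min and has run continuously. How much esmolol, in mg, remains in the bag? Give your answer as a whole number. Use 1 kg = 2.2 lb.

1808 mg

Weight = 154.1 lb ÷ 2.2 lb/kg = 70.04545 kg
Dose = 297 mcg/kg/min × 70.04545 kg = 20803.5 mcg/min
20803.5 mcg/min × 60 min/hr = 1248210 mcg/hr
Concentration = 4679 mg ÷ 223 mL = 20.98206 mg/mL = 20982.06 mcg/mL
Rate = 1248210 mcg/hr ÷ 20982.06 mcg/mL = 59.48938 mL/hr
Volume infused = 59.48938 mL/hr × 2.3 hr = 136.8256 mL
Volume remaining = 223 − 136.8256 = 86.17442 mL
Drug remaining = 86.17442 mL × 20982.06 mcg/mL = 1808117 mcg = 1808.117 mg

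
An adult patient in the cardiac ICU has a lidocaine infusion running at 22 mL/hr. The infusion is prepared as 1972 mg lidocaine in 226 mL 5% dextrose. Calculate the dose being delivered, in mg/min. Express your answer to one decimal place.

Concentration = 1972 mg ÷ 226 mL = 8.725664 mg/mL
Drug rate = 22 mL/hr × 8.725664 mg/mL = 191.9646 mg/hr
191.9646 mg/hr ÷ 60 min/hr = 3.19941 mg/min

3.2 mg/min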